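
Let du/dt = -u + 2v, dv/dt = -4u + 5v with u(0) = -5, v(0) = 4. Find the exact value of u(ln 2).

A = [[-1,2],[-4,5]]; eigenvalues λ = 3, 1.
Eigenvectors: (-1,-2) for λ=3, (1,1) for λ=1.
From the initial condition, c_1 = -9, c_2 = -14.
u(ln 2) = (-9)(2^3)(-1) + (-14)(2^1)(1) = 44.

44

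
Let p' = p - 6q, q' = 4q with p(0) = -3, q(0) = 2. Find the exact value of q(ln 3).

A = [[1,-6],[0,4]]; eigenvalues λ = 4, 1.
Eigenvectors: (-2,1) for λ=4, (-1,0) for λ=1.
From the initial condition, c_1 = 2, c_2 = -1.
q(ln 3) = (2)(3^4)(1) + (-1)(3^1)(0) = 162.

162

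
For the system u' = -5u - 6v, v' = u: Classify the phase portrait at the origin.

stable node

A = [[-5,-6],[1,0]]; det(A-λI) = λ^2 + 5λ + 6.
λ = -2, -3: both negative.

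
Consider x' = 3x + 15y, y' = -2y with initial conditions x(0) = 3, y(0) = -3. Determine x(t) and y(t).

x(t) = -6e^(3t) + 9e^(-2t), y(t) = -3e^(-2t)

Coefficient matrix A = [[3, 15], [0, -2]].
Characteristic polynomial det(A - λI) = λ^2 - λ - 6 = 0.
Eigenvalues λ = -2, 3.
For λ=-2: (A-λI) row 1 is [5, 15], so an eigenvector is (3, -1).
For λ=3: (A-λI) row 1 is [0, 15], so an eigenvector is (-1, 0).
General solution: C_1e^(-2t)(3,-1) + C_2e^(3t)(-1,0).
Applying x(0)=3, y(0)=-3 gives C_1=3, C_2=6.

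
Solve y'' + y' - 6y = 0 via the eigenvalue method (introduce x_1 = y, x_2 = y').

Let x_1 = y, x_2 = y'. Then x_1' = x_2 and x_2' = 6x_1 - x_2.
A = [[0,1],[6,-1]]; det(A-λI) = λ^2 + λ - 6.
Eigenvalues λ = 2, -3 with eigenvectors (1,2), (1,-3).

y(t) = K_1e^(2t) + K_2e^(-3t)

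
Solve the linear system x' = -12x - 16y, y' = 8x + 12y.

x(t) = 2K_1e^(-4t) + K_2e^(4t), y(t) = -K_1e^(-4t) - K_2e^(4t)

Coefficient matrix A = [[-12, -16], [8, 12]].
Characteristic polynomial det(A - λI) = λ^2 - 16 = 0.
Eigenvalues λ = -4, 4.
For λ=-4: (A-λI) row 1 is [-8, -16], so an eigenvector is (2, -1).
For λ=4: (A-λI) row 1 is [-16, -16], so an eigenvector is (1, -1).
General solution: K_1e^(-4t)(2,-1) + K_2e^(4t)(1,-1).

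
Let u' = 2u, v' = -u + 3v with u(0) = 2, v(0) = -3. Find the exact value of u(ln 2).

A = [[2,0],[-1,3]]; eigenvalues λ = 3, 2.
Eigenvectors: (0,1) for λ=3, (-1,-1) for λ=2.
From the initial condition, c_1 = -5, c_2 = -2.
u(ln 2) = (-5)(2^3)(0) + (-2)(2^2)(-1) = 8.

8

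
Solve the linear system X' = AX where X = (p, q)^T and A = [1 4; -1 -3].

p(t) = 2c_1e^(-t) + 2c_2te^(-t) - 3c_2e^(-t), q(t) = -c_1e^(-t) - c_2te^(-t) + 2c_2e^(-t)

Coefficient matrix A = [[1, 4], [-1, -3]].
Characteristic polynomial det(A - λI) = λ^2 + 2λ + 1 = 0.
Single eigenvalue λ = -1 with algebraic multiplicity 2.
Eigenvector v = (2,-1); generalized eigenvector w with (A-λI)w=v is (-3,2).
General solution: e^(-t)[c_1·v + c_2·(t·v + w)].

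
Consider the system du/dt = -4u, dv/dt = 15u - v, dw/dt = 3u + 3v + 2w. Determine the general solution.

u(t) = c_1e^(-4t), v(t) = -5c_1e^(-4t) + c_2e^(-t), w(t) = 2c_1e^(-4t) - c_2e^(-t) + c_3e^(2t)

Coefficient matrix A = [[-4, 0, 0], [15, -1, 0], [3, 3, 2]].
det(A - λI) = 0 gives eigenvalues λ = -4, -1, 2.
For λ=-4: eigenvector (1,-5,2).
For λ=-1: eigenvector (0,1,-1).
For λ=2: eigenvector (0,0,1).
General solution: c_1e^(-4t)(1,-5,2) + c_2e^(-t)(0,1,-1) + c_3e^(2t)(0,0,1).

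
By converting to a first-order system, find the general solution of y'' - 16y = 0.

Let x_1 = y, x_2 = y'. Then x_1' = x_2 and x_2' = 16x_1.
A = [[0,1],[16,0]]; det(A-λI) = λ^2 - 16.
Eigenvalues λ = 4, -4 with eigenvectors (1,4), (1,-4).

y(t) = C_1e^(4t) + C_2e^(-4t)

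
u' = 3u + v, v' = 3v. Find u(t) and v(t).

Coefficient matrix A = [[3, 1], [0, 3]].
Characteristic polynomial det(A - λI) = λ^2 - 6λ + 9 = 0.
Single eigenvalue λ = 3 with algebraic multiplicity 2.
Eigenvector v = (1,0); generalized eigenvector w with (A-λI)w=v is (-1,1).
General solution: e^(3t)[C_1·v + C_2·(t·v + w)].

u(t) = C_1e^(3t) + C_2te^(3t) - C_2e^(3t), v(t) = C_2e^(3t)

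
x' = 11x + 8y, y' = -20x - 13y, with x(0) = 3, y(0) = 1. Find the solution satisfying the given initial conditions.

x(t) = 11e^(-t)sin(4t) + 3e^(-t)cos(4t), y(t) = -18e^(-t)sin(4t) + e^(-t)cos(4t)

Coefficient matrix A = [[11, 8], [-20, -13]].
Characteristic polynomial det(A - λI) = λ^2 + 2λ + 17 = 0.
Eigenvalues λ = -1 ± 4i (complex conjugate pair).
For λ=-1+4i: an eigenvector is (1,-1) - i(1,-2) = (1 - i, -1 + 2i).
A real fundamental pair from Re and Im of e^((-1+4i)t)v: X_1 = e^(-t)(cos(4t)·(1,-1) + sin(4t)·(1,-2)), X_2 = e^(-t)(sin(4t)·(1,-1) - cos(4t)·(1,-2)).
General solution: K_1X_1 + K_2X_2.
Applying x(0)=3, y(0)=1 gives K_1=7, K_2=4.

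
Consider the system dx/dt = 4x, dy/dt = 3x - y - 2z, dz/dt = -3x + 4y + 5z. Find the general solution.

x(t) = C_1e^(4t), y(t) = C_1e^(4t) + C_2e^(t) - C_3e^(3t), z(t) = -C_1e^(4t) - C_2e^(t) + 2C_3e^(3t)

Coefficient matrix A = [[4, 0, 0], [3, -1, -2], [-3, 4, 5]].
det(A - λI) = 0 gives eigenvalues λ = 4, 1, 3.
For λ=4: eigenvector (1,1,-1).
For λ=1: eigenvector (0,1,-1).
For λ=3: eigenvector (0,-1,2).
General solution: C_1e^(4t)(1,1,-1) + C_2e^(t)(0,1,-1) + C_3e^(3t)(0,-1,2).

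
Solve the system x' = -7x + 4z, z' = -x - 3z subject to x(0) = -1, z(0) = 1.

Coefficient matrix A = [[-7, 4], [-1, -3]].
Characteristic polynomial det(A - λI) = λ^2 + 10λ + 25 = 0.
Single eigenvalue λ = -5 with algebraic multiplicity 2.
Eigenvector v = (-2,-1); generalized eigenvector w with (A-λI)w=v is (-3,-2).
General solution: e^(-5t)[K_1·v + K_2·(t·v + w)].
Applying x(0)=-1, z(0)=1 gives K_1=5, K_2=-3.

x(t) = 6te^(-5t) - e^(-5t), z(t) = 3te^(-5t) + e^(-5t)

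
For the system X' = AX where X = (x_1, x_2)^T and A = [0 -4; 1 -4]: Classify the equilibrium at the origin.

A = [[0,-4],[1,-4]]; det(A-λI) = λ^2 + 4λ + 4.
repeated λ = -2 with a single eigenvector.

stable improper node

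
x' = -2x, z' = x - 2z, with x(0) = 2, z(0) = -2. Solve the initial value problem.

x(t) = 2e^(-2t), z(t) = 2te^(-2t) - 2e^(-2t)

Coefficient matrix A = [[-2, 0], [1, -2]].
Characteristic polynomial det(A - λI) = λ^2 + 4λ + 4 = 0.
Single eigenvalue λ = -2 with algebraic multiplicity 2.
Eigenvector v = (0,-1); generalized eigenvector w with (A-λI)w=v is (-1,2).
General solution: e^(-2t)[K_1·v + K_2·(t·v + w)].
Applying x(0)=2, z(0)=-2 gives K_1=-2, K_2=-2.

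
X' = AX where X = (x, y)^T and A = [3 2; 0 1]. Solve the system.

x(t) = -K_1e^(3t) + K_2e^(t), y(t) = -K_2e^(t)

Coefficient matrix A = [[3, 2], [0, 1]].
Characteristic polynomial det(A - λI) = λ^2 - 4λ + 3 = 0.
Eigenvalues λ = 3, 1.
For λ=3: (A-λI) row 1 is [0, 2], so an eigenvector is (-1, 0).
For λ=1: (A-λI) row 1 is [2, 2], so an eigenvector is (1, -1).
General solution: K_1e^(3t)(-1,0) + K_2e^(t)(1,-1).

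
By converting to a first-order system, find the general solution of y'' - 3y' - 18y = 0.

Let x_1 = y, x_2 = y'. Then x_1' = x_2 and x_2' = 18x_1 + 3x_2.
A = [[0,1],[18,3]]; det(A-λI) = λ^2 - 3λ - 18.
Eigenvalues λ = 6, -3 with eigenvectors (1,6), (1,-3).

y(t) = C_1e^(6t) + C_2e^(-3t)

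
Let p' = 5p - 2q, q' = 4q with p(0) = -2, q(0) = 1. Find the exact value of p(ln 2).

-96

A = [[5,-2],[0,4]]; eigenvalues λ = 4, 5.
Eigenvectors: (-2,-1) for λ=4, (1,0) for λ=5.
From the initial condition, c_1 = -1, c_2 = -4.
p(ln 2) = (-1)(2^4)(-2) + (-4)(2^5)(1) = -96.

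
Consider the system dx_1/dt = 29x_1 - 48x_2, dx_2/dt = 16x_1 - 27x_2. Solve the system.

x_1(t) = -3K_1e^(-3t) + 2K_2e^(5t), x_2(t) = -2K_1e^(-3t) + K_2e^(5t)

Coefficient matrix A = [[29, -48], [16, -27]].
Characteristic polynomial det(A - λI) = λ^2 - 2λ - 15 = 0.
Eigenvalues λ = -3, 5.
For λ=-3: (A-λI) row 1 is [32, -48], so an eigenvector is (-3, -2).
For λ=5: (A-λI) row 1 is [24, -48], so an eigenvector is (2, 1).
General solution: K_1e^(-3t)(-3,-2) + K_2e^(5t)(2,1).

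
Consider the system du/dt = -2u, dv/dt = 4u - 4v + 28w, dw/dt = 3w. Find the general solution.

u(t) = C_1e^(-2t), v(t) = 2C_1e^(-2t) + C_2e^(-4t) + 4C_3e^(3t), w(t) = C_3e^(3t)

Coefficient matrix A = [[-2, 0, 0], [4, -4, 28], [0, 0, 3]].
det(A - λI) = 0 gives eigenvalues λ = -2, -4, 3.
For λ=-2: eigenvector (1,2,0).
For λ=-4: eigenvector (0,1,0).
For λ=3: eigenvector (0,4,1).
General solution: C_1e^(-2t)(1,2,0) + C_2e^(-4t)(0,1,0) + C_3e^(3t)(0,4,1).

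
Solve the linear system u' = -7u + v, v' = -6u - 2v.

u(t) = c_1e^(-4t) - c_2e^(-5t), v(t) = 3c_1e^(-4t) - 2c_2e^(-5t)

Coefficient matrix A = [[-7, 1], [-6, -2]].
Characteristic polynomial det(A - λI) = λ^2 + 9λ + 20 = 0.
Eigenvalues λ = -4, -5.
For λ=-4: (A-λI) row 1 is [-3, 1], so an eigenvector is (1, 3).
For λ=-5: (A-λI) row 1 is [-2, 1], so an eigenvector is (-1, -2).
General solution: c_1e^(-4t)(1,3) + c_2e^(-5t)(-1,-2).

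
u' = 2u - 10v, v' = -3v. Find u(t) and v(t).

u(t) = -c_1e^(2t) + 2c_2e^(-3t), v(t) = c_2e^(-3t)

Coefficient matrix A = [[2, -10], [0, -3]].
Characteristic polynomial det(A - λI) = λ^2 + λ - 6 = 0.
Eigenvalues λ = 2, -3.
For λ=2: (A-λI) row 1 is [0, -10], so an eigenvector is (-1, 0).
For λ=-3: (A-λI) row 1 is [5, -10], so an eigenvector is (2, 1).
General solution: c_1e^(2t)(-1,0) + c_2e^(-3t)(2,1).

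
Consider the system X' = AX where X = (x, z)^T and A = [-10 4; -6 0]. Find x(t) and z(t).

x(t) = -2K_1e^(-4t) - K_2e^(-6t), z(t) = -3K_1e^(-4t) - K_2e^(-6t)

Coefficient matrix A = [[-10, 4], [-6, 0]].
Characteristic polynomial det(A - λI) = λ^2 + 10λ + 24 = 0.
Eigenvalues λ = -4, -6.
For λ=-4: (A-λI) row 1 is [-6, 4], so an eigenvector is (-2, -3).
For λ=-6: (A-λI) row 1 is [-4, 4], so an eigenvector is (-1, -1).
General solution: K_1e^(-4t)(-2,-3) + K_2e^(-6t)(-1,-1).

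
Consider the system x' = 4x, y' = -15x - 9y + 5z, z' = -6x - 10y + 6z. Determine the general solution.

Coefficient matrix A = [[4, 0, 0], [-15, -9, 5], [-6, -10, 6]].
det(A - λI) = 0 gives eigenvalues λ = 4, 1, -4.
For λ=4: eigenvector (1,0,3).
For λ=1: eigenvector (0,1,2).
For λ=-4: eigenvector (0,-1,-1).
General solution: c_1e^(4t)(1,0,3) + c_2e^(t)(0,1,2) + c_3e^(-4t)(0,-1,-1).

x(t) = c_1e^(4t), y(t) = c_2e^(t) - c_3e^(-4t), z(t) = 3c_1e^(4t) + 2c_2e^(t) - c_3e^(-4t)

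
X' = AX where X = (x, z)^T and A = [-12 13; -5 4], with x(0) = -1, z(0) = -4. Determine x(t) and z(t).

Coefficient matrix A = [[-12, 13], [-5, 4]].
Characteristic polynomial det(A - λI) = λ^2 + 8λ + 17 = 0.
Eigenvalues λ = -4 ± i (complex conjugate pair).
For λ=-4+i: an eigenvector is (-3,-2) - i(-2,-1) = (-3 + 2i, -2 + i).
A real fundamental pair from Re and Im of e^((-4+i)t)v: X_1 = e^(-4t)(cos(t)·(-3,-2) + sin(t)·(-2,-1)), X_2 = e^(-4t)(sin(t)·(-3,-2) - cos(t)·(-2,-1)).
General solution: C_1X_1 + C_2X_2.
Applying x(0)=-1, z(0)=-4 gives C_1=7, C_2=10.

x(t) = -44e^(-4t)sin(t) - e^(-4t)cos(t), z(t) = -27e^(-4t)sin(t) - 4e^(-4t)cos(t)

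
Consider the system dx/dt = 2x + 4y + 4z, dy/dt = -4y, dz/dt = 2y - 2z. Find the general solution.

x(t) = C_1e^(2t) - C_2e^(-2t), y(t) = -C_3e^(-4t), z(t) = C_2e^(-2t) + C_3e^(-4t)

Coefficient matrix A = [[2, 4, 4], [0, -4, 0], [0, 2, -2]].
det(A - λI) = 0 gives eigenvalues λ = 2, -2, -4.
For λ=2: eigenvector (1,0,0).
For λ=-2: eigenvector (-1,0,1).
For λ=-4: eigenvector (0,-1,1).
General solution: C_1e^(2t)(1,0,0) + C_2e^(-2t)(-1,0,1) + C_3e^(-4t)(0,-1,1).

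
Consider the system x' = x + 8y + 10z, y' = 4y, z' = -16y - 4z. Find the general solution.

x(t) = -4c_1e^(4t) + c_2e^(t) - 2c_3e^(-4t), y(t) = c_1e^(4t), z(t) = -2c_1e^(4t) + c_3e^(-4t)

Coefficient matrix A = [[1, 8, 10], [0, 4, 0], [0, -16, -4]].
det(A - λI) = 0 gives eigenvalues λ = 4, 1, -4.
For λ=4: eigenvector (-4,1,-2).
For λ=1: eigenvector (1,0,0).
For λ=-4: eigenvector (-2,0,1).
General solution: c_1e^(4t)(-4,1,-2) + c_2e^(t)(1,0,0) + c_3e^(-4t)(-2,0,1).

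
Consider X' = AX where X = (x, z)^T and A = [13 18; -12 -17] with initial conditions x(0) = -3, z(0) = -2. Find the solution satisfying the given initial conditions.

x(t) = -15e^(t) + 12e^(-5t), z(t) = 10e^(t) - 12e^(-5t)

Coefficient matrix A = [[13, 18], [-12, -17]].
Characteristic polynomial det(A - λI) = λ^2 + 4λ - 5 = 0.
Eigenvalues λ = 1, -5.
For λ=1: (A-λI) row 1 is [12, 18], so an eigenvector is (-3, 2).
For λ=-5: (A-λI) row 1 is [18, 18], so an eigenvector is (-1, 1).
General solution: c_1e^(t)(-3,2) + c_2e^(-5t)(-1,1).
Applying x(0)=-3, z(0)=-2 gives c_1=5, c_2=-12.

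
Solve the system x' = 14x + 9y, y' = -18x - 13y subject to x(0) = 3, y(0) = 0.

x(t) = 6e^(5t) - 3e^(-4t), y(t) = -6e^(5t) + 6e^(-4t)

Coefficient matrix A = [[14, 9], [-18, -13]].
Characteristic polynomial det(A - λI) = λ^2 - λ - 20 = 0.
Eigenvalues λ = -4, 5.
For λ=-4: (A-λI) row 1 is [18, 9], so an eigenvector is (-1, 2).
For λ=5: (A-λI) row 1 is [9, 9], so an eigenvector is (1, -1).
General solution: C_1e^(-4t)(-1,2) + C_2e^(5t)(1,-1).
Applying x(0)=3, y(0)=0 gives C_1=3, C_2=6.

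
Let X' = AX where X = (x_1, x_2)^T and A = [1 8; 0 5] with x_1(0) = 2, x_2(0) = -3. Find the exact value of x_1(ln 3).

-1434

A = [[1,8],[0,5]]; eigenvalues λ = 1, 5.
Eigenvectors: (1,0) for λ=1, (2,1) for λ=5.
From the initial condition, c_1 = 8, c_2 = -3.
x_1(ln 3) = (8)(3^1)(1) + (-3)(3^5)(2) = -1434.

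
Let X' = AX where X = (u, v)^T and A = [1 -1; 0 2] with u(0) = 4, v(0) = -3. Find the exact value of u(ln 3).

30

A = [[1,-1],[0,2]]; eigenvalues λ = 2, 1.
Eigenvectors: (1,-1) for λ=2, (1,0) for λ=1.
From the initial condition, c_1 = 3, c_2 = 1.
u(ln 3) = (3)(3^2)(1) + (1)(3^1)(1) = 30.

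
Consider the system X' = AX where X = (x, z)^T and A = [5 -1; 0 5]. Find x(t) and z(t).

Coefficient matrix A = [[5, -1], [0, 5]].
Characteristic polynomial det(A - λI) = λ^2 - 10λ + 25 = 0.
Single eigenvalue λ = 5 with algebraic multiplicity 2.
Eigenvector v = (-1,0); generalized eigenvector w with (A-λI)w=v is (-1,1).
General solution: e^(5t)[C_1·v + C_2·(t·v + w)].

x(t) = -C_1e^(5t) - C_2te^(5t) - C_2e^(5t), z(t) = C_2e^(5t)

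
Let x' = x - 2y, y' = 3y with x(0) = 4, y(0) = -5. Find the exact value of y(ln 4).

A = [[1,-2],[0,3]]; eigenvalues λ = 1, 3.
Eigenvectors: (-1,0) for λ=1, (1,-1) for λ=3.
From the initial condition, c_1 = 1, c_2 = 5.
y(ln 4) = (1)(4^1)(0) + (5)(4^3)(-1) = -320.

-320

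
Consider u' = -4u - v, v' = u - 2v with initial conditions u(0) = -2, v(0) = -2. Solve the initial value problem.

Coefficient matrix A = [[-4, -1], [1, -2]].
Characteristic polynomial det(A - λI) = λ^2 + 6λ + 9 = 0.
Single eigenvalue λ = -3 with algebraic multiplicity 2.
Eigenvector v = (1,-1); generalized eigenvector w with (A-λI)w=v is (-3,2).
General solution: e^(-3t)[K_1·v + K_2·(t·v + w)].
Applying u(0)=-2, v(0)=-2 gives K_1=10, K_2=4.

u(t) = 4te^(-3t) - 2e^(-3t), v(t) = -4te^(-3t) - 2e^(-3t)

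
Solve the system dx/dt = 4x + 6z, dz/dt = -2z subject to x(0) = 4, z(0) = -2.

Coefficient matrix A = [[4, 6], [0, -2]].
Characteristic polynomial det(A - λI) = λ^2 - 2λ - 8 = 0.
Eigenvalues λ = -2, 4.
For λ=-2: (A-λI) row 1 is [6, 6], so an eigenvector is (-1, 1).
For λ=4: (A-λI) row 1 is [0, 6], so an eigenvector is (-1, 0).
General solution: c_1e^(-2t)(-1,1) + c_2e^(4t)(-1,0).
Applying x(0)=4, z(0)=-2 gives c_1=-2, c_2=-2.

x(t) = 2e^(4t) + 2e^(-2t), z(t) = -2e^(-2t)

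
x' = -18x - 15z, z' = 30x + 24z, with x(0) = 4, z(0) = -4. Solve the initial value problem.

x(t) = -8e^(3t)sin(3t) + 4e^(3t)cos(3t), z(t) = 12e^(3t)sin(3t) - 4e^(3t)cos(3t)

Coefficient matrix A = [[-18, -15], [30, 24]].
Characteristic polynomial det(A - λI) = λ^2 - 6λ + 18 = 0.
Eigenvalues λ = 3 ± 3i (complex conjugate pair).
For λ=3+3i: an eigenvector is (-1,1) - i(2,-3) = (-1 - 2i, 1 + 3i).
A real fundamental pair from Re and Im of e^((3+3i)t)v: X_1 = e^(3t)(cos(3t)·(-1,1) + sin(3t)·(2,-3)), X_2 = e^(3t)(sin(3t)·(-1,1) - cos(3t)·(2,-3)).
General solution: C_1X_1 + C_2X_2.
Applying x(0)=4, z(0)=-4 gives C_1=-4, C_2=0.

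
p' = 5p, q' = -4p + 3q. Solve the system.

p(t) = K_1e^(5t), q(t) = -2K_1e^(5t) - K_2e^(3t)

Coefficient matrix A = [[5, 0], [-4, 3]].
Characteristic polynomial det(A - λI) = λ^2 - 8λ + 15 = 0.
Eigenvalues λ = 5, 3.
For λ=5: (A-λI) row 2 is [-4, -2], so an eigenvector is (1, -2).
For λ=3: (A-λI) row 1 is [2, 0], so an eigenvector is (0, -1).
General solution: K_1e^(5t)(1,-2) + K_2e^(3t)(0,-1).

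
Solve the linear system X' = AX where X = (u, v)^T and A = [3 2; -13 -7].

u(t) = K_1e^(-2t)sin(t) + K_1e^(-2t)cos(t) + K_2e^(-2t)sin(t) - K_2e^(-2t)cos(t), v(t) = -3K_1e^(-2t)sin(t) - 2K_1e^(-2t)cos(t) - 2K_2e^(-2t)sin(t) + 3K_2e^(-2t)cos(t)

Coefficient matrix A = [[3, 2], [-13, -7]].
Characteristic polynomial det(A - λI) = λ^2 + 4λ + 5 = 0.
Eigenvalues λ = -2 ± i (complex conjugate pair).
For λ=-2+i: an eigenvector is (1,-2) - i(1,-3) = (1 - i, -2 + 3i).
A real fundamental pair from Re and Im of e^((-2+i)t)v: X_1 = e^(-2t)(cos(t)·(1,-2) + sin(t)·(1,-3)), X_2 = e^(-2t)(sin(t)·(1,-2) - cos(t)·(1,-3)).
General solution: K_1X_1 + K_2X_2.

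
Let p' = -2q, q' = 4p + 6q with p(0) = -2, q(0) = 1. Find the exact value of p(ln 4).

208

A = [[0,-2],[4,6]]; eigenvalues λ = 2, 4.
Eigenvectors: (-1,1) for λ=2, (1,-2) for λ=4.
From the initial condition, c_1 = 3, c_2 = 1.
p(ln 4) = (3)(4^2)(-1) + (1)(4^4)(1) = 208.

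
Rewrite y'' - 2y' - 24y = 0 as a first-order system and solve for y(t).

Let x_1 = y, x_2 = y'. Then x_1' = x_2 and x_2' = 24x_1 + 2x_2.
A = [[0,1],[24,2]]; det(A-λI) = λ^2 - 2λ - 24.
Eigenvalues λ = -4, 6 with eigenvectors (1,-4), (1,6).

y(t) = C_1e^(-4t) + C_2e^(6t)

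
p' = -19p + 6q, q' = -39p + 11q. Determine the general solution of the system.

p(t) = -K_1e^(-4t)sin(3t) + K_1e^(-4t)cos(3t) + K_2e^(-4t)sin(3t) + K_2e^(-4t)cos(3t), q(t) = -3K_1e^(-4t)sin(3t) + 2K_1e^(-4t)cos(3t) + 2K_2e^(-4t)sin(3t) + 3K_2e^(-4t)cos(3t)

Coefficient matrix A = [[-19, 6], [-39, 11]].
Characteristic polynomial det(A - λI) = λ^2 + 8λ + 25 = 0.
Eigenvalues λ = -4 ± 3i (complex conjugate pair).
For λ=-4+3i: an eigenvector is (1,2) - i(-1,-3) = (1 + i, 2 + 3i).
A real fundamental pair from Re and Im of e^((-4+3i)t)v: X_1 = e^(-4t)(cos(3t)·(1,2) + sin(3t)·(-1,-3)), X_2 = e^(-4t)(sin(3t)·(1,2) - cos(3t)·(-1,-3)).
General solution: K_1X_1 + K_2X_2.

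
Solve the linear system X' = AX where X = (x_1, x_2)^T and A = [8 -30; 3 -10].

Coefficient matrix A = [[8, -30], [3, -10]].
Characteristic polynomial det(A - λI) = λ^2 + 2λ + 10 = 0.
Eigenvalues λ = -1 ± 3i (complex conjugate pair).
For λ=-1+3i: an eigenvector is (1,0) - i(3,1) = (1 - 3i, 0 - i).
A real fundamental pair from Re and Im of e^((-1+3i)t)v: X_1 = e^(-t)(cos(3t)·(1,0) + sin(3t)·(3,1)), X_2 = e^(-t)(sin(3t)·(1,0) - cos(3t)·(3,1)).
General solution: C_1X_1 + C_2X_2.

x_1(t) = 3C_1e^(-t)sin(3t) + C_1e^(-t)cos(3t) + C_2e^(-t)sin(3t) - 3C_2e^(-t)cos(3t), x_2(t) = C_1e^(-t)sin(3t) - C_2e^(-t)cos(3t)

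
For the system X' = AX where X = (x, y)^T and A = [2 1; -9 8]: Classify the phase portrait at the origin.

A = [[2,1],[-9,8]]; det(A-λI) = λ^2 - 10λ + 25.
repeated λ = 5 with a single eigenvector.

unstable improper node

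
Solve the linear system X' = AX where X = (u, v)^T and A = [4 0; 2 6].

u(t) = -c_2e^(4t), v(t) = -c_1e^(6t) + c_2e^(4t)

Coefficient matrix A = [[4, 0], [2, 6]].
Characteristic polynomial det(A - λI) = λ^2 - 10λ + 24 = 0.
Eigenvalues λ = 6, 4.
For λ=6: (A-λI) row 1 is [-2, 0], so an eigenvector is (0, -1).
For λ=4: (A-λI) row 2 is [2, 2], so an eigenvector is (-1, 1).
General solution: c_1e^(6t)(0,-1) + c_2e^(4t)(-1,1).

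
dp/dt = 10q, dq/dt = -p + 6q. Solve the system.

Coefficient matrix A = [[0, 10], [-1, 6]].
Characteristic polynomial det(A - λI) = λ^2 - 6λ + 10 = 0.
Eigenvalues λ = 3 ± i (complex conjugate pair).
For λ=3+i: an eigenvector is (-3,-1) - i(-1,0) = (-3 + i, -1).
A real fundamental pair from Re and Im of e^((3+i)t)v: X_1 = e^(3t)(cos(t)·(-3,-1) + sin(t)·(-1,0)), X_2 = e^(3t)(sin(t)·(-3,-1) - cos(t)·(-1,0)).
General solution: c_1X_1 + c_2X_2.

p(t) = -c_1e^(3t)sin(t) - 3c_1e^(3t)cos(t) - 3c_2e^(3t)sin(t) + c_2e^(3t)cos(t), q(t) = -c_1e^(3t)cos(t) - c_2e^(3t)sin(t)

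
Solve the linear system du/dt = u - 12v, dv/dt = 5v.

Coefficient matrix A = [[1, -12], [0, 5]].
Characteristic polynomial det(A - λI) = λ^2 - 6λ + 5 = 0.
Eigenvalues λ = 5, 1.
For λ=5: (A-λI) row 1 is [-4, -12], so an eigenvector is (-3, 1).
For λ=1: (A-λI) row 1 is [0, -12], so an eigenvector is (1, 0).
General solution: c_1e^(5t)(-3,1) + c_2e^(t)(1,0).

u(t) = -3c_1e^(5t) + c_2e^(t), v(t) = c_1e^(5t)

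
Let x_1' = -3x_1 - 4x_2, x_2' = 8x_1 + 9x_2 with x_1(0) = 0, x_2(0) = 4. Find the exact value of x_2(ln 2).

248

A = [[-3,-4],[8,9]]; eigenvalues λ = 5, 1.
Eigenvectors: (-1,2) for λ=5, (1,-1) for λ=1.
From the initial condition, c_1 = 4, c_2 = 4.
x_2(ln 2) = (4)(2^5)(2) + (4)(2^1)(-1) = 248.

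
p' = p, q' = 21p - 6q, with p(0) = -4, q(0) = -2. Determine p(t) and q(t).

Coefficient matrix A = [[1, 0], [21, -6]].
Characteristic polynomial det(A - λI) = λ^2 + 5λ - 6 = 0.
Eigenvalues λ = 1, -6.
For λ=1: (A-λI) row 2 is [21, -7], so an eigenvector is (1, 3).
For λ=-6: (A-λI) row 1 is [7, 0], so an eigenvector is (0, -1).
General solution: C_1e^(t)(1,3) + C_2e^(-6t)(0,-1).
Applying p(0)=-4, q(0)=-2 gives C_1=-4, C_2=-10.

p(t) = -4e^(t), q(t) = -12e^(t) + 10e^(-6t)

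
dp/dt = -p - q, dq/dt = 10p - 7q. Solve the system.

p(t) = K_1e^(-4t)cos(t) + K_2e^(-4t)sin(t), q(t) = K_1e^(-4t)sin(t) + 3K_1e^(-4t)cos(t) + 3K_2e^(-4t)sin(t) - K_2e^(-4t)cos(t)

Coefficient matrix A = [[-1, -1], [10, -7]].
Characteristic polynomial det(A - λI) = λ^2 + 8λ + 17 = 0.
Eigenvalues λ = -4 ± i (complex conjugate pair).
For λ=-4+i: an eigenvector is (1,3) - i(0,1) = (1, 3 - i).
A real fundamental pair from Re and Im of e^((-4+i)t)v: X_1 = e^(-4t)(cos(t)·(1,3) + sin(t)·(0,1)), X_2 = e^(-4t)(sin(t)·(1,3) - cos(t)·(0,1)).
General solution: K_1X_1 + K_2X_2.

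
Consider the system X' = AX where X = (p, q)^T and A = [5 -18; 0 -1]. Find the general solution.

Coefficient matrix A = [[5, -18], [0, -1]].
Characteristic polynomial det(A - λI) = λ^2 - 4λ - 5 = 0.
Eigenvalues λ = -1, 5.
For λ=-1: (A-λI) row 1 is [6, -18], so an eigenvector is (-3, -1).
For λ=5: (A-λI) row 1 is [0, -18], so an eigenvector is (-1, 0).
General solution: K_1e^(-t)(-3,-1) + K_2e^(5t)(-1,0).

p(t) = -3K_1e^(-t) - K_2e^(5t), q(t) = -K_1e^(-t)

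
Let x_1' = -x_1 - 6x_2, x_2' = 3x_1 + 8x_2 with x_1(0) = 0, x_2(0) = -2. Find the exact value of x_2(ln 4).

-4064

A = [[-1,-6],[3,8]]; eigenvalues λ = 2, 5.
Eigenvectors: (2,-1) for λ=2, (-1,1) for λ=5.
From the initial condition, c_1 = -2, c_2 = -4.
x_2(ln 4) = (-2)(4^2)(-1) + (-4)(4^5)(1) = -4064.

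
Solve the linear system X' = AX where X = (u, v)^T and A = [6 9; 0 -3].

u(t) = -C_1e^(6t) - C_2e^(-3t), v(t) = C_2e^(-3t)

Coefficient matrix A = [[6, 9], [0, -3]].
Characteristic polynomial det(A - λI) = λ^2 - 3λ - 18 = 0.
Eigenvalues λ = 6, -3.
For λ=6: (A-λI) row 1 is [0, 9], so an eigenvector is (-1, 0).
For λ=-3: (A-λI) row 1 is [9, 9], so an eigenvector is (-1, 1).
General solution: C_1e^(6t)(-1,0) + C_2e^(-3t)(-1,1).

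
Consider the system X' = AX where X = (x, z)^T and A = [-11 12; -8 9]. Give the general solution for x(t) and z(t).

Coefficient matrix A = [[-11, 12], [-8, 9]].
Characteristic polynomial det(A - λI) = λ^2 + 2λ - 3 = 0.
Eigenvalues λ = -3, 1.
For λ=-3: (A-λI) row 1 is [-8, 12], so an eigenvector is (3, 2).
For λ=1: (A-λI) row 1 is [-12, 12], so an eigenvector is (1, 1).
General solution: c_1e^(-3t)(3,2) + c_2e^(t)(1,1).

x(t) = 3c_1e^(-3t) + c_2e^(t), z(t) = 2c_1e^(-3t) + c_2e^(t)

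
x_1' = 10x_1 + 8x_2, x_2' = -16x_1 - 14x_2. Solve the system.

x_1(t) = -c_1e^(2t) + c_2e^(-6t), x_2(t) = c_1e^(2t) - 2c_2e^(-6t)

Coefficient matrix A = [[10, 8], [-16, -14]].
Characteristic polynomial det(A - λI) = λ^2 + 4λ - 12 = 0.
Eigenvalues λ = 2, -6.
For λ=2: (A-λI) row 1 is [8, 8], so an eigenvector is (-1, 1).
For λ=-6: (A-λI) row 1 is [16, 8], so an eigenvector is (1, -2).
General solution: c_1e^(2t)(-1,1) + c_2e^(-6t)(1,-2).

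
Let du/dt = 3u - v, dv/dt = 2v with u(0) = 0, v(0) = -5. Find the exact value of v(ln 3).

-45

A = [[3,-1],[0,2]]; eigenvalues λ = 3, 2.
Eigenvectors: (1,0) for λ=3, (-1,-1) for λ=2.
From the initial condition, c_1 = 5, c_2 = 5.
v(ln 3) = (5)(3^3)(0) + (5)(3^2)(-1) = -45.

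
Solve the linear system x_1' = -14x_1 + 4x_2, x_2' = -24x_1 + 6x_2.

Coefficient matrix A = [[-14, 4], [-24, 6]].
Characteristic polynomial det(A - λI) = λ^2 + 8λ + 12 = 0.
Eigenvalues λ = -6, -2.
For λ=-6: (A-λI) row 1 is [-8, 4], so an eigenvector is (1, 2).
For λ=-2: (A-λI) row 1 is [-12, 4], so an eigenvector is (1, 3).
General solution: K_1e^(-6t)(1,2) + K_2e^(-2t)(1,3).

x_1(t) = K_1e^(-6t) + K_2e^(-2t), x_2(t) = 2K_1e^(-6t) + 3K_2e^(-2t)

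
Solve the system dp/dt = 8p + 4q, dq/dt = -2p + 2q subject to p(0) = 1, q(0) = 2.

p(t) = 6e^(6t) - 5e^(4t), q(t) = -3e^(6t) + 5e^(4t)

Coefficient matrix A = [[8, 4], [-2, 2]].
Characteristic polynomial det(A - λI) = λ^2 - 10λ + 24 = 0.
Eigenvalues λ = 6, 4.
For λ=6: (A-λI) row 1 is [2, 4], so an eigenvector is (2, -1).
For λ=4: (A-λI) row 1 is [4, 4], so an eigenvector is (1, -1).
General solution: c_1e^(6t)(2,-1) + c_2e^(4t)(1,-1).
Applying p(0)=1, q(0)=2 gives c_1=3, c_2=-5.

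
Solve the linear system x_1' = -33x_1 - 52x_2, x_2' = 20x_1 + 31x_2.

Coefficient matrix A = [[-33, -52], [20, 31]].
Characteristic polynomial det(A - λI) = λ^2 + 2λ + 17 = 0.
Eigenvalues λ = -1 ± 4i (complex conjugate pair).
For λ=-1+4i: an eigenvector is (2,-1) - i(-3,2) = (2 + 3i, -1 - 2i).
A real fundamental pair from Re and Im of e^((-1+4i)t)v: X_1 = e^(-t)(cos(4t)·(2,-1) + sin(4t)·(-3,2)), X_2 = e^(-t)(sin(4t)·(2,-1) - cos(4t)·(-3,2)).
General solution: c_1X_1 + c_2X_2.

x_1(t) = -3c_1e^(-t)sin(4t) + 2c_1e^(-t)cos(4t) + 2c_2e^(-t)sin(4t) + 3c_2e^(-t)cos(4t), x_2(t) = 2c_1e^(-t)sin(4t) - c_1e^(-t)cos(4t) - c_2e^(-t)sin(4t) - 2c_2e^(-t)cos(4t)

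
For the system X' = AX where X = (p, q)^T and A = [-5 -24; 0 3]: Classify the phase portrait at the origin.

saddle

A = [[-5,-24],[0,3]]; det(A-λI) = λ^2 + 2λ - 15.
λ = -5, 3: opposite signs.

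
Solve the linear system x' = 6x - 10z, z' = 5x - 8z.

x(t) = K_1e^(-t)sin(t) + 3K_1e^(-t)cos(t) + 3K_2e^(-t)sin(t) - K_2e^(-t)cos(t), z(t) = K_1e^(-t)sin(t) + 2K_1e^(-t)cos(t) + 2K_2e^(-t)sin(t) - K_2e^(-t)cos(t)

Coefficient matrix A = [[6, -10], [5, -8]].
Characteristic polynomial det(A - λI) = λ^2 + 2λ + 2 = 0.
Eigenvalues λ = -1 ± i (complex conjugate pair).
For λ=-1+i: an eigenvector is (3,2) - i(1,1) = (3 - i, 2 - i).
A real fundamental pair from Re and Im of e^((-1+i)t)v: X_1 = e^(-t)(cos(t)·(3,2) + sin(t)·(1,1)), X_2 = e^(-t)(sin(t)·(3,2) - cos(t)·(1,1)).
General solution: K_1X_1 + K_2X_2.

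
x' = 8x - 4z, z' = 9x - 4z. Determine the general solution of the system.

Coefficient matrix A = [[8, -4], [9, -4]].
Characteristic polynomial det(A - λI) = λ^2 - 4λ + 4 = 0.
Single eigenvalue λ = 2 with algebraic multiplicity 2.
Eigenvector v = (-2,-3); generalized eigenvector w with (A-λI)w=v is (1,2).
General solution: e^(2t)[C_1·v + C_2·(t·v + w)].

x(t) = -2C_1e^(2t) - 2C_2te^(2t) + C_2e^(2t), z(t) = -3C_1e^(2t) - 3C_2te^(2t) + 2C_2e^(2t)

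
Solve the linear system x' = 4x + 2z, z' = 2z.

x(t) = -c_1e^(4t) - c_2e^(2t), z(t) = c_2e^(2t)

Coefficient matrix A = [[4, 2], [0, 2]].
Characteristic polynomial det(A - λI) = λ^2 - 6λ + 8 = 0.
Eigenvalues λ = 4, 2.
For λ=4: (A-λI) row 1 is [0, 2], so an eigenvector is (-1, 0).
For λ=2: (A-λI) row 1 is [2, 2], so an eigenvector is (-1, 1).
General solution: c_1e^(4t)(-1,0) + c_2e^(2t)(-1,1).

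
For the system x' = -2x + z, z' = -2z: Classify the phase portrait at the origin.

A = [[-2,1],[0,-2]]; det(A-λI) = λ^2 + 4λ + 4.
repeated λ = -2 with a single eigenvector.

stable improper node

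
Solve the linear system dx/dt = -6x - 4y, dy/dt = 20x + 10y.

x(t) = -C_1e^(2t)cos(4t) - C_2e^(2t)sin(4t), y(t) = -C_1e^(2t)sin(4t) + 2C_1e^(2t)cos(4t) + 2C_2e^(2t)sin(4t) + C_2e^(2t)cos(4t)

Coefficient matrix A = [[-6, -4], [20, 10]].
Characteristic polynomial det(A - λI) = λ^2 - 4λ + 20 = 0.
Eigenvalues λ = 2 ± 4i (complex conjugate pair).
For λ=2+4i: an eigenvector is (-1,2) - i(0,-1) = (-1, 2 + i).
A real fundamental pair from Re and Im of e^((2+4i)t)v: X_1 = e^(2t)(cos(4t)·(-1,2) + sin(4t)·(0,-1)), X_2 = e^(2t)(sin(4t)·(-1,2) - cos(4t)·(0,-1)).
General solution: C_1X_1 + C_2X_2.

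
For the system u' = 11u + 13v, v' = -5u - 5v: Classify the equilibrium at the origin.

unstable spiral

A = [[11,13],[-5,-5]]; det(A-λI) = λ^2 - 6λ + 10.
λ = 3 ± i: positive real part.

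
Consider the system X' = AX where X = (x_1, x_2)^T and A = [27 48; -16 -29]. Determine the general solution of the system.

x_1(t) = -3C_1e^(-5t) - 2C_2e^(3t), x_2(t) = 2C_1e^(-5t) + C_2e^(3t)

Coefficient matrix A = [[27, 48], [-16, -29]].
Characteristic polynomial det(A - λI) = λ^2 + 2λ - 15 = 0.
Eigenvalues λ = -5, 3.
For λ=-5: (A-λI) row 1 is [32, 48], so an eigenvector is (-3, 2).
For λ=3: (A-λI) row 1 is [24, 48], so an eigenvector is (-2, 1).
General solution: C_1e^(-5t)(-3,2) + C_2e^(3t)(-2,1).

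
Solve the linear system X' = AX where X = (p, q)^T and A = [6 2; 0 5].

p(t) = C_1e^(6t) + 2C_2e^(5t), q(t) = -C_2e^(5t)

Coefficient matrix A = [[6, 2], [0, 5]].
Characteristic polynomial det(A - λI) = λ^2 - 11λ + 30 = 0.
Eigenvalues λ = 6, 5.
For λ=6: (A-λI) row 1 is [0, 2], so an eigenvector is (1, 0).
For λ=5: (A-λI) row 1 is [1, 2], so an eigenvector is (2, -1).
General solution: C_1e^(6t)(1,0) + C_2e^(5t)(2,-1).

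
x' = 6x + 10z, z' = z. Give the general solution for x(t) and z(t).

Coefficient matrix A = [[6, 10], [0, 1]].
Characteristic polynomial det(A - λI) = λ^2 - 7λ + 6 = 0.
Eigenvalues λ = 1, 6.
For λ=1: (A-λI) row 1 is [5, 10], so an eigenvector is (2, -1).
For λ=6: (A-λI) row 1 is [0, 10], so an eigenvector is (-1, 0).
General solution: K_1e^(t)(2,-1) + K_2e^(6t)(-1,0).

x(t) = 2K_1e^(t) - K_2e^(6t), z(t) = -K_1e^(t)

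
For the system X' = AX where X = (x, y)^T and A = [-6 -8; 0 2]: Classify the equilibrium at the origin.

A = [[-6,-8],[0,2]]; det(A-λI) = λ^2 + 4λ - 12.
λ = -6, 2: opposite signs.

saddle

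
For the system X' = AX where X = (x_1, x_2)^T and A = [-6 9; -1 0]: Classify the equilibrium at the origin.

A = [[-6,9],[-1,0]]; det(A-λI) = λ^2 + 6λ + 9.
repeated λ = -3 with a single eigenvector.

stable improper node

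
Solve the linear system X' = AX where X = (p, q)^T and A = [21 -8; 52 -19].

Coefficient matrix A = [[21, -8], [52, -19]].
Characteristic polynomial det(A - λI) = λ^2 - 2λ + 17 = 0.
Eigenvalues λ = 1 ± 4i (complex conjugate pair).
For λ=1+4i: an eigenvector is (1,3) - i(-1,-2) = (1 + i, 3 + 2i).
A real fundamental pair from Re and Im of e^((1+4i)t)v: X_1 = e^(t)(cos(4t)·(1,3) + sin(4t)·(-1,-2)), X_2 = e^(t)(sin(4t)·(1,3) - cos(4t)·(-1,-2)).
General solution: c_1X_1 + c_2X_2.

p(t) = -c_1e^(t)sin(4t) + c_1e^(t)cos(4t) + c_2e^(t)sin(4t) + c_2e^(t)cos(4t), q(t) = -2c_1e^(t)sin(4t) + 3c_1e^(t)cos(4t) + 3c_2e^(t)sin(4t) + 2c_2e^(t)cos(4t)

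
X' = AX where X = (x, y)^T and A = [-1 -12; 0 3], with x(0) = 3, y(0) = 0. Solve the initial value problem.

x(t) = 3e^(-t), y(t) = 0

Coefficient matrix A = [[-1, -12], [0, 3]].
Characteristic polynomial det(A - λI) = λ^2 - 2λ - 3 = 0.
Eigenvalues λ = -1, 3.
For λ=-1: (A-λI) row 1 is [0, -12], so an eigenvector is (-1, 0).
For λ=3: (A-λI) row 1 is [-4, -12], so an eigenvector is (-3, 1).
General solution: c_1e^(-t)(-1,0) + c_2e^(3t)(-3,1).
Applying x(0)=3, y(0)=0 gives c_1=-3, c_2=0.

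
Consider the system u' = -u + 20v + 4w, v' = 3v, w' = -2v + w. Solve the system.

Coefficient matrix A = [[-1, 20, 4], [0, 3, 0], [0, -2, 1]].
det(A - λI) = 0 gives eigenvalues λ = 1, 3, -1.
For λ=1: eigenvector (2,0,1).
For λ=3: eigenvector (4,1,-1).
For λ=-1: eigenvector (1,0,0).
General solution: C_1e^(t)(2,0,1) + C_2e^(3t)(4,1,-1) + C_3e^(-t)(1,0,0).

u(t) = 2C_1e^(t) + 4C_2e^(3t) + C_3e^(-t), v(t) = C_2e^(3t), w(t) = C_1e^(t) - C_2e^(3t)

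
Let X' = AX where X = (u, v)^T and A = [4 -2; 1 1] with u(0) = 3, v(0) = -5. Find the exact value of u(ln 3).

A = [[4,-2],[1,1]]; eigenvalues λ = 2, 3.
Eigenvectors: (-1,-1) for λ=2, (2,1) for λ=3.
From the initial condition, c_1 = 13, c_2 = 8.
u(ln 3) = (13)(3^2)(-1) + (8)(3^3)(2) = 315.

315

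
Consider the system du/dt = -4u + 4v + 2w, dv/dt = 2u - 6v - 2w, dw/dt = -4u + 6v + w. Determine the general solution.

u(t) = C_1e^(-4t) + 2C_3e^(-3t), v(t) = -C_1e^(-4t) + C_2e^(-2t) - 2C_3e^(-3t), w(t) = 2C_1e^(-4t) - 2C_2e^(-2t) + 5C_3e^(-3t)

Coefficient matrix A = [[-4, 4, 2], [2, -6, -2], [-4, 6, 1]].
det(A - λI) = 0 gives eigenvalues λ = -4, -2, -3.
For λ=-4: eigenvector (1,-1,2).
For λ=-2: eigenvector (0,1,-2).
For λ=-3: eigenvector (2,-2,5).
General solution: C_1e^(-4t)(1,-1,2) + C_2e^(-2t)(0,1,-2) + C_3e^(-3t)(2,-2,5).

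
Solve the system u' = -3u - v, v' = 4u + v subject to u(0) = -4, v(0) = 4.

u(t) = 4te^(-t) - 4e^(-t), v(t) = -8te^(-t) + 4e^(-t)

Coefficient matrix A = [[-3, -1], [4, 1]].
Characteristic polynomial det(A - λI) = λ^2 + 2λ + 1 = 0.
Single eigenvalue λ = -1 with algebraic multiplicity 2.
Eigenvector v = (1,-2); generalized eigenvector w with (A-λI)w=v is (-1,1).
General solution: e^(-t)[c_1·v + c_2·(t·v + w)].
Applying u(0)=-4, v(0)=4 gives c_1=0, c_2=4.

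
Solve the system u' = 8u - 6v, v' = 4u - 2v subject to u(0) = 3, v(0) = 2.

u(t) = 3e^(4t), v(t) = 2e^(4t)

Coefficient matrix A = [[8, -6], [4, -2]].
Characteristic polynomial det(A - λI) = λ^2 - 6λ + 8 = 0.
Eigenvalues λ = 2, 4.
For λ=2: (A-λI) row 1 is [6, -6], so an eigenvector is (1, 1).
For λ=4: (A-λI) row 1 is [4, -6], so an eigenvector is (-3, -2).
General solution: C_1e^(2t)(1,1) + C_2e^(4t)(-3,-2).
Applying u(0)=3, v(0)=2 gives C_1=0, C_2=-1.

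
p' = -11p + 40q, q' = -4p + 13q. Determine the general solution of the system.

Coefficient matrix A = [[-11, 40], [-4, 13]].
Characteristic polynomial det(A - λI) = λ^2 - 2λ + 17 = 0.
Eigenvalues λ = 1 ± 4i (complex conjugate pair).
For λ=1+4i: an eigenvector is (1,0) - i(-3,-1) = (1 + 3i, 0 + i).
A real fundamental pair from Re and Im of e^((1+4i)t)v: X_1 = e^(t)(cos(4t)·(1,0) + sin(4t)·(-3,-1)), X_2 = e^(t)(sin(4t)·(1,0) - cos(4t)·(-3,-1)).
General solution: c_1X_1 + c_2X_2.

p(t) = -3c_1e^(t)sin(4t) + c_1e^(t)cos(4t) + c_2e^(t)sin(4t) + 3c_2e^(t)cos(4t), q(t) = -c_1e^(t)sin(4t) + c_2e^(t)cos(4t)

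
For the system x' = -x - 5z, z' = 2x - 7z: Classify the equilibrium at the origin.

stable spiral

A = [[-1,-5],[2,-7]]; det(A-λI) = λ^2 + 8λ + 17.
λ = -4 ± i: negative real part.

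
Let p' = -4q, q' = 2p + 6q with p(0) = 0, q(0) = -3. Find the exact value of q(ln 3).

-459

A = [[0,-4],[2,6]]; eigenvalues λ = 2, 4.
Eigenvectors: (2,-1) for λ=2, (-1,1) for λ=4.
From the initial condition, c_1 = -3, c_2 = -6.
q(ln 3) = (-3)(3^2)(-1) + (-6)(3^4)(1) = -459.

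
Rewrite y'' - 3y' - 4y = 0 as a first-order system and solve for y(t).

y(t) = K_1e^(-t) + K_2e^(4t)

Let x_1 = y, x_2 = y'. Then x_1' = x_2 and x_2' = 4x_1 + 3x_2.
A = [[0,1],[4,3]]; det(A-λI) = λ^2 - 3λ - 4.
Eigenvalues λ = -1, 4 with eigenvectors (1,-1), (1,4).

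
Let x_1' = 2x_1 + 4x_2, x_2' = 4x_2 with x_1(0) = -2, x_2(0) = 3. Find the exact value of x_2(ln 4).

A = [[2,4],[0,4]]; eigenvalues λ = 2, 4.
Eigenvectors: (1,0) for λ=2, (2,1) for λ=4.
From the initial condition, c_1 = -8, c_2 = 3.
x_2(ln 4) = (-8)(4^2)(0) + (3)(4^4)(1) = 768.

768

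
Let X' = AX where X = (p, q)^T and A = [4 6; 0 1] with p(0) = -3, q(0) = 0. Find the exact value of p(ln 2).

-48

A = [[4,6],[0,1]]; eigenvalues λ = 4, 1.
Eigenvectors: (1,0) for λ=4, (-2,1) for λ=1.
From the initial condition, c_1 = -3, c_2 = 0.
p(ln 2) = (-3)(2^4)(1) + (0)(2^1)(-2) = -48.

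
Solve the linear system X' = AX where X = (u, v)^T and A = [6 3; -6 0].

Coefficient matrix A = [[6, 3], [-6, 0]].
Characteristic polynomial det(A - λI) = λ^2 - 6λ + 18 = 0.
Eigenvalues λ = 3 ± 3i (complex conjugate pair).
For λ=3+3i: an eigenvector is (1,-1) - i(0,-1) = (1, -1 + i).
A real fundamental pair from Re and Im of e^((3+3i)t)v: X_1 = e^(3t)(cos(3t)·(1,-1) + sin(3t)·(0,-1)), X_2 = e^(3t)(sin(3t)·(1,-1) - cos(3t)·(0,-1)).
General solution: K_1X_1 + K_2X_2.

u(t) = K_1e^(3t)cos(3t) + K_2e^(3t)sin(3t), v(t) = -K_1e^(3t)sin(3t) - K_1e^(3t)cos(3t) - K_2e^(3t)sin(3t) + K_2e^(3t)cos(3t)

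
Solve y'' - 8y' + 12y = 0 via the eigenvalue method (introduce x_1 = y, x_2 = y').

y(t) = C_1e^(6t) + C_2e^(2t)

Let x_1 = y, x_2 = y'. Then x_1' = x_2 and x_2' = -12x_1 + 8x_2.
A = [[0,1],[-12,8]]; det(A-λI) = λ^2 - 8λ + 12.
Eigenvalues λ = 6, 2 with eigenvectors (1,6), (1,2).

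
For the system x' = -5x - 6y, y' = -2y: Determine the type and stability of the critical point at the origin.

stable node

A = [[-5,-6],[0,-2]]; det(A-λI) = λ^2 + 7λ + 10.
λ = -5, -2: both negative.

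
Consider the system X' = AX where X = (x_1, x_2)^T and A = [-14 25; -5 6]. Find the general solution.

Coefficient matrix A = [[-14, 25], [-5, 6]].
Characteristic polynomial det(A - λI) = λ^2 + 8λ + 41 = 0.
Eigenvalues λ = -4 ± 5i (complex conjugate pair).
For λ=-4+5i: an eigenvector is (-1,0) - i(2,1) = (-1 - 2i, 0 - i).
A real fundamental pair from Re and Im of e^((-4+5i)t)v: X_1 = e^(-4t)(cos(5t)·(-1,0) + sin(5t)·(2,1)), X_2 = e^(-4t)(sin(5t)·(-1,0) - cos(5t)·(2,1)).
General solution: c_1X_1 + c_2X_2.

x_1(t) = 2c_1e^(-4t)sin(5t) - c_1e^(-4t)cos(5t) - c_2e^(-4t)sin(5t) - 2c_2e^(-4t)cos(5t), x_2(t) = c_1e^(-4t)sin(5t) - c_2e^(-4t)cos(5t)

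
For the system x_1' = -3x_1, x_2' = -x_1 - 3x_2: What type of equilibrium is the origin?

stable improper node

A = [[-3,0],[-1,-3]]; det(A-λI) = λ^2 + 6λ + 9.
repeated λ = -3 with a single eigenvector.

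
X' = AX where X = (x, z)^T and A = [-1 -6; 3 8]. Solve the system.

Coefficient matrix A = [[-1, -6], [3, 8]].
Characteristic polynomial det(A - λI) = λ^2 - 7λ + 10 = 0.
Eigenvalues λ = 2, 5.
For λ=2: (A-λI) row 1 is [-3, -6], so an eigenvector is (2, -1).
For λ=5: (A-λI) row 1 is [-6, -6], so an eigenvector is (1, -1).
General solution: K_1e^(2t)(2,-1) + K_2e^(5t)(1,-1).

x(t) = 2K_1e^(2t) + K_2e^(5t), z(t) = -K_1e^(2t) - K_2e^(5t)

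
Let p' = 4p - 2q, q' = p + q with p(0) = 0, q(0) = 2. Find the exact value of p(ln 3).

A = [[4,-2],[1,1]]; eigenvalues λ = 2, 3.
Eigenvectors: (-1,-1) for λ=2, (-2,-1) for λ=3.
From the initial condition, c_1 = -4, c_2 = 2.
p(ln 3) = (-4)(3^2)(-1) + (2)(3^3)(-2) = -72.

-72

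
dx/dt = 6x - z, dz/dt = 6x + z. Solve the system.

Coefficient matrix A = [[6, -1], [6, 1]].
Characteristic polynomial det(A - λI) = λ^2 - 7λ + 12 = 0.
Eigenvalues λ = 4, 3.
For λ=4: (A-λI) row 1 is [2, -1], so an eigenvector is (-1, -2).
For λ=3: (A-λI) row 1 is [3, -1], so an eigenvector is (-1, -3).
General solution: C_1e^(4t)(-1,-2) + C_2e^(3t)(-1,-3).

x(t) = -C_1e^(4t) - C_2e^(3t), z(t) = -2C_1e^(4t) - 3C_2e^(3t)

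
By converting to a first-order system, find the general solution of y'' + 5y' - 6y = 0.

y(t) = K_1e^(t) + K_2e^(-6t)

Let x_1 = y, x_2 = y'. Then x_1' = x_2 and x_2' = 6x_1 - 5x_2.
A = [[0,1],[6,-5]]; det(A-λI) = λ^2 + 5λ - 6.
Eigenvalues λ = 1, -6 with eigenvectors (1,1), (1,-6).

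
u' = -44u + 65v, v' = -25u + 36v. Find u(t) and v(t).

u(t) = 3K_1e^(-4t)sin(5t) - 2K_1e^(-4t)cos(5t) - 2K_2e^(-4t)sin(5t) - 3K_2e^(-4t)cos(5t), v(t) = 2K_1e^(-4t)sin(5t) - K_1e^(-4t)cos(5t) - K_2e^(-4t)sin(5t) - 2K_2e^(-4t)cos(5t)

Coefficient matrix A = [[-44, 65], [-25, 36]].
Characteristic polynomial det(A - λI) = λ^2 + 8λ + 41 = 0.
Eigenvalues λ = -4 ± 5i (complex conjugate pair).
For λ=-4+5i: an eigenvector is (-2,-1) - i(3,2) = (-2 - 3i, -1 - 2i).
A real fundamental pair from Re and Im of e^((-4+5i)t)v: X_1 = e^(-4t)(cos(5t)·(-2,-1) + sin(5t)·(3,2)), X_2 = e^(-4t)(sin(5t)·(-2,-1) - cos(5t)·(3,2)).
General solution: K_1X_1 + K_2X_2.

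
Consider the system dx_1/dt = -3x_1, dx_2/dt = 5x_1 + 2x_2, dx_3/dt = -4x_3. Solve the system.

Coefficient matrix A = [[-3, 0, 0], [5, 2, 0], [0, 0, -4]].
det(A - λI) = 0 gives eigenvalues λ = -4, -3, 2.
For λ=-4: eigenvector (0,0,1).
For λ=-3: eigenvector (-1,1,0).
For λ=2: eigenvector (0,1,0).
General solution: c_1e^(-4t)(0,0,1) + c_2e^(-3t)(-1,1,0) + c_3e^(2t)(0,1,0).

x_1(t) = -c_2e^(-3t), x_2(t) = c_2e^(-3t) + c_3e^(2t), x_3(t) = c_1e^(-4t)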